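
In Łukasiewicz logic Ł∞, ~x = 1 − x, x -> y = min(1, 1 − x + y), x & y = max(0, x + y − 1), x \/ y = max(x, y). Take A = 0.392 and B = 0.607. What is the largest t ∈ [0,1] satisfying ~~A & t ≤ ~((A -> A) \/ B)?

~A = 1 − 0.392 = 0.608
~~A = 1 − 0.608 = 0.392
So the left factor is ~~A = 0.392.
A -> A = min(1, 1 − 0.392 + 0.392) = min(1, 1.000) = 1.000
(A -> A) \/ B = max(1.000, 0.607) = 1.000
~((A -> A) \/ B) = 1 − 1.000 = 0.000
So the right-hand bound is ~((A -> A) \/ B) = 0.000.
The residuum of the Łukasiewicz t-norm gives the supremum: min(1, 1 − 0.392 + 0.000).
1 − 0.392 + 0.000 = 0.608, so t = min(1, 0.608) = 0.608.
Check: 0.392 & 0.608 = max(0, 0.000) = 0.000 ≤ 0.000.

0.608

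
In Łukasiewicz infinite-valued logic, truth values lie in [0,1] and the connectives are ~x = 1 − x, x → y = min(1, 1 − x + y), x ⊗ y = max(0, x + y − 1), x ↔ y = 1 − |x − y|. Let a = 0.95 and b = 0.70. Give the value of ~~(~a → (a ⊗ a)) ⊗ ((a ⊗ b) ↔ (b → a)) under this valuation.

~a = 1 − 0.95 = 0.05
a ⊗ a = max(0, 0.95 + 0.95 − 1) = max(0, 0.90) = 0.90
~a → (a ⊗ a) = min(1, 1 − 0.05 + 0.90) = min(1, 1.85) = 1.00
~(~a → (a ⊗ a)) = 1 − 1.00 = 0.00
~~(~a → (a ⊗ a)) = 1 − 0.00 = 1.00
a ⊗ b = max(0, 0.95 + 0.70 − 1) = max(0, 0.65) = 0.65
b → a = min(1, 1 − 0.70 + 0.95) = min(1, 1.25) = 1.00
(a ⊗ b) ↔ (b → a) = 1 − |0.65 − 1.00| = 1 − 0.35 = 0.65
~~(~a → (a ⊗ a)) ⊗ ((a ⊗ b) ↔ (b → a)) = max(0, 1.00 + 0.65 − 1) = max(0, 0.65) = 0.65

0.65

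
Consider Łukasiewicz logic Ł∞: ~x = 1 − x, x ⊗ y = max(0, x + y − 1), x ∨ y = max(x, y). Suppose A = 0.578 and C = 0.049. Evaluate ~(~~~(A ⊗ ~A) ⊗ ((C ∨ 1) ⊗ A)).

~A = 1 − 0.578 = 0.422
A ⊗ ~A = max(0, 0.578 + 0.422 − 1) = max(0, 0.000) = 0.000
~(A ⊗ ~A) = 1 − 0.000 = 1.000
~~(A ⊗ ~A) = 1 − 1.000 = 0.000
~~~(A ⊗ ~A) = 1 − 0.000 = 1.000
C ∨ 1 = max(0.049, 1.000) = 1.000
(C ∨ 1) ⊗ A = max(0, 1.000 + 0.578 − 1) = max(0, 0.578) = 0.578
~~~(A ⊗ ~A) ⊗ ((C ∨ 1) ⊗ A) = max(0, 1.000 + 0.578 − 1) = max(0, 0.578) = 0.578
~(~~~(A ⊗ ~A) ⊗ ((C ∨ 1) ⊗ A)) = 1 − 0.578 = 0.422

0.422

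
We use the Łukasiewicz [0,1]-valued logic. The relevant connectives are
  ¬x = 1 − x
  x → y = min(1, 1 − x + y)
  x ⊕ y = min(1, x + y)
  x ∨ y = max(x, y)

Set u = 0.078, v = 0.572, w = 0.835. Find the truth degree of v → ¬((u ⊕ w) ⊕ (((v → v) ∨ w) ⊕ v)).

u ⊕ w = min(1, 0.078 + 0.835) = min(1, 0.913) = 0.913
v → v = min(1, 1 − 0.572 + 0.572) = min(1, 1.000) = 1.000
(v → v) ∨ w = max(1.000, 0.835) = 1.000
((v → v) ∨ w) ⊕ v = min(1, 1.000 + 0.572) = min(1, 1.572) = 1.000
(u ⊕ w) ⊕ (((v → v) ∨ w) ⊕ v) = min(1, 0.913 + 1.000) = min(1, 1.913) = 1.000
¬((u ⊕ w) ⊕ (((v → v) ∨ w) ⊕ v)) = 1 − 1.000 = 0.000
v → ¬((u ⊕ w) ⊕ (((v → v) ∨ w) ⊕ v)) = min(1, 1 − 0.572 + 0.000) = min(1, 0.428) = 0.428

0.428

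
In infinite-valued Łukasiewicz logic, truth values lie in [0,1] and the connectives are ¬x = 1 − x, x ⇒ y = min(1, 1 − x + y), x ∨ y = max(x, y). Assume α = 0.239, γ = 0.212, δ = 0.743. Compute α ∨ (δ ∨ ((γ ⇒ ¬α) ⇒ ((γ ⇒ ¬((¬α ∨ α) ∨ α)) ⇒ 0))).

¬α = 1 − 0.239 = 0.761
γ ⇒ ¬α = min(1, 1 − 0.212 + 0.761) = min(1, 1.549) = 1.000
¬α ∨ α = max(0.761, 0.239) = 0.761
(¬α ∨ α) ∨ α = max(0.761, 0.239) = 0.761
¬((¬α ∨ α) ∨ α) = 1 − 0.761 = 0.239
γ ⇒ ¬((¬α ∨ α) ∨ α) = min(1, 1 − 0.212 + 0.239) = min(1, 1.027) = 1.000
(γ ⇒ ¬((¬α ∨ α) ∨ α)) ⇒ 0 = min(1, 1 − 1.000 + 0.000) = min(1, 0.000) = 0.000
(γ ⇒ ¬α) ⇒ ((γ ⇒ ¬((¬α ∨ α) ∨ α)) ⇒ 0) = min(1, 1 − 1.000 + 0.000) = min(1, 0.000) = 0.000
δ ∨ ((γ ⇒ ¬α) ⇒ ((γ ⇒ ¬((¬α ∨ α) ∨ α)) ⇒ 0)) = max(0.743, 0.000) = 0.743
α ∨ (δ ∨ ((γ ⇒ ¬α) ⇒ ((γ ⇒ ¬((¬α ∨ α) ∨ α)) ⇒ 0))) = max(0.239, 0.743) = 0.743

0.743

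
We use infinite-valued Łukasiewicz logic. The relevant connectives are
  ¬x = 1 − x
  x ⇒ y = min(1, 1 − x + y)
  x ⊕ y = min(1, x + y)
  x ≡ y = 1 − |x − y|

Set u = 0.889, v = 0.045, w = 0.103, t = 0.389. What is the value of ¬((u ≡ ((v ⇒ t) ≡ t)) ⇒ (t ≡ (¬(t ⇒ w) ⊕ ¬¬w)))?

v ⇒ t = min(1, 1 − 0.045 + 0.389) = min(1, 1.344) = 1.000
(v ⇒ t) ≡ t = 1 − |1.000 − 0.389| = 1 − 0.611 = 0.389
u ≡ ((v ⇒ t) ≡ t) = 1 − |0.889 − 0.389| = 1 − 0.500 = 0.500
t ⇒ w = min(1, 1 − 0.389 + 0.103) = min(1, 0.714) = 0.714
¬(t ⇒ w) = 1 − 0.714 = 0.286
¬w = 1 − 0.103 = 0.897
¬¬w = 1 − 0.897 = 0.103
¬(t ⇒ w) ⊕ ¬¬w = min(1, 0.286 + 0.103) = min(1, 0.389) = 0.389
t ≡ (¬(t ⇒ w) ⊕ ¬¬w) = 1 − |0.389 − 0.389| = 1 − 0.000 = 1.000
(u ≡ ((v ⇒ t) ≡ t)) ⇒ (t ≡ (¬(t ⇒ w) ⊕ ¬¬w)) = min(1, 1 − 0.500 + 1.000) = min(1, 1.500) = 1.000
¬((u ≡ ((v ⇒ t) ≡ t)) ⇒ (t ≡ (¬(t ⇒ w) ⊕ ¬¬w))) = 1 − 1.000 = 0.000

0.000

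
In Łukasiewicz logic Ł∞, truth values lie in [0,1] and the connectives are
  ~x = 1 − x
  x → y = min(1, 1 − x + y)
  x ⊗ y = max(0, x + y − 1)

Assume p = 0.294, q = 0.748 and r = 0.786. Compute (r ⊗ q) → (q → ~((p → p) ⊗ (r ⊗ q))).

r ⊗ q = max(0, 0.786 + 0.748 − 1) = max(0, 0.534) = 0.534
p → p = min(1, 1 − 0.294 + 0.294) = min(1, 1.000) = 1.000
(p → p) ⊗ (r ⊗ q) = max(0, 1.000 + 0.534 − 1) = max(0, 0.534) = 0.534
~((p → p) ⊗ (r ⊗ q)) = 1 − 0.534 = 0.466
q → ~((p → p) ⊗ (r ⊗ q)) = min(1, 1 − 0.748 + 0.466) = min(1, 0.718) = 0.718
(r ⊗ q) → (q → ~((p → p) ⊗ (r ⊗ q))) = min(1, 1 − 0.534 + 0.718) = min(1, 1.184) = 1.000

1.000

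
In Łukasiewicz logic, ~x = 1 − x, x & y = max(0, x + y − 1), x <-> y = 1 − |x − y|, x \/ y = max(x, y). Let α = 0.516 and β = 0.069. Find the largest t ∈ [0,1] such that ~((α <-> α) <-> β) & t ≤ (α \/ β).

0.585

α <-> α = 1 − |0.516 − 0.516| = 1 − 0.000 = 1.000
(α <-> α) <-> β = 1 − |1.000 − 0.069| = 1 − 0.931 = 0.069
~((α <-> α) <-> β) = 1 − 0.069 = 0.931
So the left factor is ~((α <-> α) <-> β) = 0.931.
α \/ β = max(0.516, 0.069) = 0.516
So the right-hand bound is α \/ β = 0.516.
The residuum of the Łukasiewicz t-norm gives the supremum: min(1, 1 − 0.931 + 0.516).
1 − 0.931 + 0.516 = 0.585, so t = min(1, 0.585) = 0.585.
Check: 0.931 & 0.585 = max(0, 0.516) = 0.516 ≤ 0.516.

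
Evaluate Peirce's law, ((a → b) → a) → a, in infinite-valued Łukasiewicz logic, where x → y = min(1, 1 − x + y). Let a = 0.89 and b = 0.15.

0.89

a → b = min(1, 1 − 0.89 + 0.15) = min(1, 0.26) = 0.26
(a → b) → a = min(1, 1 − 0.26 + 0.89) = min(1, 1.63) = 1.00
((a → b) → a) → a = min(1, 1 − 1.00 + 0.89) = min(1, 0.89) = 0.89
(The value 0.89 < 1 shows this instance is not satisfied; not a Ł∞-tautology in general.)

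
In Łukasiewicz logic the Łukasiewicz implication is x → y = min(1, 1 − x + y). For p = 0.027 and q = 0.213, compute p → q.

p → q = min(1, 1 − 0.027 + 0.213) = min(1, 1.186) = 1.000
For comparison, the Gödel implication (1 if x ≤ y else y) would give 1.000.

1.000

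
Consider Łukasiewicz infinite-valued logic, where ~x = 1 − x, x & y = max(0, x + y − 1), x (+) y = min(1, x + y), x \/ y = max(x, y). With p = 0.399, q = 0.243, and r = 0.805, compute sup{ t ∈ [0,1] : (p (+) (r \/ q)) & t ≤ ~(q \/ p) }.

0.601

r \/ q = max(0.805, 0.243) = 0.805
p (+) (r \/ q) = min(1, 0.399 + 0.805) = min(1, 1.204) = 1.000
So the left factor is p (+) (r \/ q) = 1.000.
q \/ p = max(0.243, 0.399) = 0.399
~(q \/ p) = 1 − 0.399 = 0.601
So the right-hand bound is ~(q \/ p) = 0.601.
The residuum of the Łukasiewicz t-norm gives the supremum: min(1, 1 − 1.000 + 0.601).
1 − 1.000 + 0.601 = 0.601, so t = min(1, 0.601) = 0.601.
Check: 1.000 & 0.601 = max(0, 0.601) = 0.601 ≤ 0.601.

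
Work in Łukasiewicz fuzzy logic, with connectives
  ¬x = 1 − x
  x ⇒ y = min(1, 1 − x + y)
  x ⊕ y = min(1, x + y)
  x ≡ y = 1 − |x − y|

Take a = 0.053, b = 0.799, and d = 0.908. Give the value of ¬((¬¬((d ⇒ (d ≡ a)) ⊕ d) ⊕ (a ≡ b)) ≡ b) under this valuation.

d ≡ a = 1 − |0.908 − 0.053| = 1 − 0.855 = 0.145
d ⇒ (d ≡ a) = min(1, 1 − 0.908 + 0.145) = min(1, 0.237) = 0.237
(d ⇒ (d ≡ a)) ⊕ d = min(1, 0.237 + 0.908) = min(1, 1.145) = 1.000
¬((d ⇒ (d ≡ a)) ⊕ d) = 1 − 1.000 = 0.000
¬¬((d ⇒ (d ≡ a)) ⊕ d) = 1 − 0.000 = 1.000
a ≡ b = 1 − |0.053 − 0.799| = 1 − 0.746 = 0.254
¬¬((d ⇒ (d ≡ a)) ⊕ d) ⊕ (a ≡ b) = min(1, 1.000 + 0.254) = min(1, 1.254) = 1.000
(¬¬((d ⇒ (d ≡ a)) ⊕ d) ⊕ (a ≡ b)) ≡ b = 1 − |1.000 − 0.799| = 1 − 0.201 = 0.799
¬((¬¬((d ⇒ (d ≡ a)) ⊕ d) ⊕ (a ≡ b)) ≡ b) = 1 − 0.799 = 0.201

0.201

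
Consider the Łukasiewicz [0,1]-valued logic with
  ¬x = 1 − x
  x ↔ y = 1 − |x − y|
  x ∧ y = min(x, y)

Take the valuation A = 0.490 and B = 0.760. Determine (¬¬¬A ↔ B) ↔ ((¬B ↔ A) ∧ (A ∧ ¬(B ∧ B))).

¬A = 1 − 0.490 = 0.510
¬¬A = 1 − 0.510 = 0.490
¬¬¬A = 1 − 0.490 = 0.510
¬¬¬A ↔ B = 1 − |0.510 − 0.760| = 1 − 0.250 = 0.750
¬B = 1 − 0.760 = 0.240
¬B ↔ A = 1 − |0.240 − 0.490| = 1 − 0.250 = 0.750
B ∧ B = min(0.760, 0.760) = 0.760
¬(B ∧ B) = 1 − 0.760 = 0.240
A ∧ ¬(B ∧ B) = min(0.490, 0.240) = 0.240
(¬B ↔ A) ∧ (A ∧ ¬(B ∧ B)) = min(0.750, 0.240) = 0.240
(¬¬¬A ↔ B) ↔ ((¬B ↔ A) ∧ (A ∧ ¬(B ∧ B))) = 1 − |0.750 − 0.240| = 1 − 0.510 = 0.490

0.490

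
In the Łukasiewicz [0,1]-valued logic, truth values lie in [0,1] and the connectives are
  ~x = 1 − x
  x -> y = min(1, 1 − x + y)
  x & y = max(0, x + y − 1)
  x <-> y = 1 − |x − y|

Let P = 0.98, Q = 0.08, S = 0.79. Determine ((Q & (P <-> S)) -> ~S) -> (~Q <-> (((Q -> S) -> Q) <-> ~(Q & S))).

P <-> S = 1 − |0.98 − 0.79| = 1 − 0.19 = 0.81
Q & (P <-> S) = max(0, 0.08 + 0.81 − 1) = max(0, -0.11) = 0.00
~S = 1 − 0.79 = 0.21
(Q & (P <-> S)) -> ~S = min(1, 1 − 0.00 + 0.21) = min(1, 1.21) = 1.00
~Q = 1 − 0.08 = 0.92
Q -> S = min(1, 1 − 0.08 + 0.79) = min(1, 1.71) = 1.00
(Q -> S) -> Q = min(1, 1 − 1.00 + 0.08) = min(1, 0.08) = 0.08
Q & S = max(0, 0.08 + 0.79 − 1) = max(0, -0.13) = 0.00
~(Q & S) = 1 − 0.00 = 1.00
((Q -> S) -> Q) <-> ~(Q & S) = 1 − |0.08 − 1.00| = 1 − 0.92 = 0.08
~Q <-> (((Q -> S) -> Q) <-> ~(Q & S)) = 1 − |0.92 − 0.08| = 1 − 0.84 = 0.16
((Q & (P <-> S)) -> ~S) -> (~Q <-> (((Q -> S) -> Q) <-> ~(Q & S))) = min(1, 1 − 1.00 + 0.16) = min(1, 0.16) = 0.16

0.16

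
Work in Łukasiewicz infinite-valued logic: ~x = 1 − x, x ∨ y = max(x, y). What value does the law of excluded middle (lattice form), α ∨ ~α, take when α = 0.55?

0.55

~α = 1 − 0.55 = 0.45
α ∨ ~α = max(0.55, 0.45) = 0.55
(The value 0.55 < 1 shows this instance is not satisfied; not a Ł∞-tautology — its value is max(a, 1−a).)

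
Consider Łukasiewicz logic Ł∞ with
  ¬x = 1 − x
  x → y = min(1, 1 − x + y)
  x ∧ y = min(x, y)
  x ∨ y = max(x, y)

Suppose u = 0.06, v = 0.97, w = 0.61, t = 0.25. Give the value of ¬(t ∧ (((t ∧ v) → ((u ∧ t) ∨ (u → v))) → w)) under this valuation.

t ∧ v = min(0.25, 0.97) = 0.25
u ∧ t = min(0.06, 0.25) = 0.06
u → v = min(1, 1 − 0.06 + 0.97) = min(1, 1.91) = 1.00
(u ∧ t) ∨ (u → v) = max(0.06, 1.00) = 1.00
(t ∧ v) → ((u ∧ t) ∨ (u → v)) = min(1, 1 − 0.25 + 1.00) = min(1, 1.75) = 1.00
((t ∧ v) → ((u ∧ t) ∨ (u → v))) → w = min(1, 1 − 1.00 + 0.61) = min(1, 0.61) = 0.61
t ∧ (((t ∧ v) → ((u ∧ t) ∨ (u → v))) → w) = min(0.25, 0.61) = 0.25
¬(t ∧ (((t ∧ v) → ((u ∧ t) ∨ (u → v))) → w)) = 1 − 0.25 = 0.75

0.75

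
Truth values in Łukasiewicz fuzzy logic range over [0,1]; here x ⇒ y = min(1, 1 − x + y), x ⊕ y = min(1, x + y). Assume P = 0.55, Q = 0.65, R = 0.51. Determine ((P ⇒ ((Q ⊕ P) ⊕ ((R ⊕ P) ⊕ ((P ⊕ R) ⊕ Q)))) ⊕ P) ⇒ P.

0.55

Q ⊕ P = min(1, 0.65 + 0.55) = min(1, 1.20) = 1.00
R ⊕ P = min(1, 0.51 + 0.55) = min(1, 1.06) = 1.00
P ⊕ R = min(1, 0.55 + 0.51) = min(1, 1.06) = 1.00
(P ⊕ R) ⊕ Q = min(1, 1.00 + 0.65) = min(1, 1.65) = 1.00
(R ⊕ P) ⊕ ((P ⊕ R) ⊕ Q) = min(1, 1.00 + 1.00) = min(1, 2.00) = 1.00
(Q ⊕ P) ⊕ ((R ⊕ P) ⊕ ((P ⊕ R) ⊕ Q)) = min(1, 1.00 + 1.00) = min(1, 2.00) = 1.00
P ⇒ ((Q ⊕ P) ⊕ ((R ⊕ P) ⊕ ((P ⊕ R) ⊕ Q))) = min(1, 1 − 0.55 + 1.00) = min(1, 1.45) = 1.00
(P ⇒ ((Q ⊕ P) ⊕ ((R ⊕ P) ⊕ ((P ⊕ R) ⊕ Q)))) ⊕ P = min(1, 1.00 + 0.55) = min(1, 1.55) = 1.00
((P ⇒ ((Q ⊕ P) ⊕ ((R ⊕ P) ⊕ ((P ⊕ R) ⊕ Q)))) ⊕ P) ⇒ P = min(1, 1 − 1.00 + 0.55) = min(1, 0.55) = 0.55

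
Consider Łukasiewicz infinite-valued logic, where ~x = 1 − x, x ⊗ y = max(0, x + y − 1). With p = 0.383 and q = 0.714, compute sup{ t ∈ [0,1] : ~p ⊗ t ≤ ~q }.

~p = 1 − 0.383 = 0.617
So the left factor is ~p = 0.617.
~q = 1 − 0.714 = 0.286
So the right-hand bound is ~q = 0.286.
The residuum of the Łukasiewicz t-norm gives the supremum: min(1, 1 − 0.617 + 0.286).
1 − 0.617 + 0.286 = 0.669, so t = min(1, 0.669) = 0.669.
Check: 0.617 ⊗ 0.669 = max(0, 0.286) = 0.286 ≤ 0.286.

0.669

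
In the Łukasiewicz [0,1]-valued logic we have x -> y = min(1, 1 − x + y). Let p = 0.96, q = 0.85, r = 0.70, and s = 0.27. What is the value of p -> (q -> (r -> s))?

r -> s = min(1, 1 − 0.70 + 0.27) = min(1, 0.57) = 0.57
q -> (r -> s) = min(1, 1 − 0.85 + 0.57) = min(1, 0.72) = 0.72
p -> (q -> (r -> s)) = min(1, 1 − 0.96 + 0.72) = min(1, 0.76) = 0.76

0.76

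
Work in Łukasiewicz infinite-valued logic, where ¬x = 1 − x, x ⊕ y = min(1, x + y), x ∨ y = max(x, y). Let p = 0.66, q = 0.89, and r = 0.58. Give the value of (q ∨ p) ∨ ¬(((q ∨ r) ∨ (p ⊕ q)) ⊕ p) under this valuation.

q ∨ p = max(0.89, 0.66) = 0.89
q ∨ r = max(0.89, 0.58) = 0.89
p ⊕ q = min(1, 0.66 + 0.89) = min(1, 1.55) = 1.00
(q ∨ r) ∨ (p ⊕ q) = max(0.89, 1.00) = 1.00
((q ∨ r) ∨ (p ⊕ q)) ⊕ p = min(1, 1.00 + 0.66) = min(1, 1.66) = 1.00
¬(((q ∨ r) ∨ (p ⊕ q)) ⊕ p) = 1 − 1.00 = 0.00
(q ∨ p) ∨ ¬(((q ∨ r) ∨ (p ⊕ q)) ⊕ p) = max(0.89, 0.00) = 0.89

0.89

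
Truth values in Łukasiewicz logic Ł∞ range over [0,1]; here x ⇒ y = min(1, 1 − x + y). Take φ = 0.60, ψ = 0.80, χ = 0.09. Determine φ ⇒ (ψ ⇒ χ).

0.69

ψ ⇒ χ = min(1, 1 − 0.80 + 0.09) = min(1, 0.29) = 0.29
φ ⇒ (ψ ⇒ χ) = min(1, 1 − 0.60 + 0.29) = min(1, 0.69) = 0.69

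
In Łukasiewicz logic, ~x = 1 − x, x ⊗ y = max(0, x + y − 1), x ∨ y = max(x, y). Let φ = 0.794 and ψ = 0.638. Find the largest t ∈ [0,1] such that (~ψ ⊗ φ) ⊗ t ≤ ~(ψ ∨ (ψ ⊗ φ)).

1.000

~ψ = 1 − 0.638 = 0.362
~ψ ⊗ φ = max(0, 0.362 + 0.794 − 1) = max(0, 0.156) = 0.156
So the left factor is ~ψ ⊗ φ = 0.156.
ψ ⊗ φ = max(0, 0.638 + 0.794 − 1) = max(0, 0.432) = 0.432
ψ ∨ (ψ ⊗ φ) = max(0.638, 0.432) = 0.638
~(ψ ∨ (ψ ⊗ φ)) = 1 − 0.638 = 0.362
So the right-hand bound is ~(ψ ∨ (ψ ⊗ φ)) = 0.362.
The residuum of the Łukasiewicz t-norm gives the supremum: min(1, 1 − 0.156 + 0.362).
1 − 0.156 + 0.362 = 1.206, so t = min(1, 1.206) = 1.000.
Check: 0.156 ⊗ 1.000 = max(0, 0.156) = 0.156 ≤ 0.362.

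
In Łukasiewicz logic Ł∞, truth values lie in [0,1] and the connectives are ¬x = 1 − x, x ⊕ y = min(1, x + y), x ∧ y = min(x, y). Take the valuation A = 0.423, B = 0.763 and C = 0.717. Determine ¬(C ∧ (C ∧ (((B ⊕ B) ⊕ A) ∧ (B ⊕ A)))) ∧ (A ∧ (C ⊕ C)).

B ⊕ B = min(1, 0.763 + 0.763) = min(1, 1.526) = 1.000
(B ⊕ B) ⊕ A = min(1, 1.000 + 0.423) = min(1, 1.423) = 1.000
B ⊕ A = min(1, 0.763 + 0.423) = min(1, 1.186) = 1.000
((B ⊕ B) ⊕ A) ∧ (B ⊕ A) = min(1.000, 1.000) = 1.000
C ∧ (((B ⊕ B) ⊕ A) ∧ (B ⊕ A)) = min(0.717, 1.000) = 0.717
C ∧ (C ∧ (((B ⊕ B) ⊕ A) ∧ (B ⊕ A))) = min(0.717, 0.717) = 0.717
¬(C ∧ (C ∧ (((B ⊕ B) ⊕ A) ∧ (B ⊕ A)))) = 1 − 0.717 = 0.283
C ⊕ C = min(1, 0.717 + 0.717) = min(1, 1.434) = 1.000
A ∧ (C ⊕ C) = min(0.423, 1.000) = 0.423
¬(C ∧ (C ∧ (((B ⊕ B) ⊕ A) ∧ (B ⊕ A)))) ∧ (A ∧ (C ⊕ C)) = min(0.283, 0.423) = 0.283

0.283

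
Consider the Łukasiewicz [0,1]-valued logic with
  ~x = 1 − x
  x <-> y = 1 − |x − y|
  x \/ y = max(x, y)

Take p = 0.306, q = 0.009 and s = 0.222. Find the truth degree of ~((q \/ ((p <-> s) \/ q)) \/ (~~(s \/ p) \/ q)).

p <-> s = 1 − |0.306 − 0.222| = 1 − 0.084 = 0.916
(p <-> s) \/ q = max(0.916, 0.009) = 0.916
q \/ ((p <-> s) \/ q) = max(0.009, 0.916) = 0.916
s \/ p = max(0.222, 0.306) = 0.306
~(s \/ p) = 1 − 0.306 = 0.694
~~(s \/ p) = 1 − 0.694 = 0.306
~~(s \/ p) \/ q = max(0.306, 0.009) = 0.306
(q \/ ((p <-> s) \/ q)) \/ (~~(s \/ p) \/ q) = max(0.916, 0.306) = 0.916
~((q \/ ((p <-> s) \/ q)) \/ (~~(s \/ p) \/ q)) = 1 − 0.916 = 0.084

0.084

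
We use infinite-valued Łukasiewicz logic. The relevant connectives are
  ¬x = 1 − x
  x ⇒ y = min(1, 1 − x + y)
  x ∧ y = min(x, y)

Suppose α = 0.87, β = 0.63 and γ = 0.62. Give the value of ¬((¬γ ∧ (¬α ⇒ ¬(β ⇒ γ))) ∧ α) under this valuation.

0.62

¬γ = 1 − 0.62 = 0.38
¬α = 1 − 0.87 = 0.13
β ⇒ γ = min(1, 1 − 0.63 + 0.62) = min(1, 0.99) = 0.99
¬(β ⇒ γ) = 1 − 0.99 = 0.01
¬α ⇒ ¬(β ⇒ γ) = min(1, 1 − 0.13 + 0.01) = min(1, 0.88) = 0.88
¬γ ∧ (¬α ⇒ ¬(β ⇒ γ)) = min(0.38, 0.88) = 0.38
(¬γ ∧ (¬α ⇒ ¬(β ⇒ γ))) ∧ α = min(0.38, 0.87) = 0.38
¬((¬γ ∧ (¬α ⇒ ¬(β ⇒ γ))) ∧ α) = 1 − 0.38 = 0.62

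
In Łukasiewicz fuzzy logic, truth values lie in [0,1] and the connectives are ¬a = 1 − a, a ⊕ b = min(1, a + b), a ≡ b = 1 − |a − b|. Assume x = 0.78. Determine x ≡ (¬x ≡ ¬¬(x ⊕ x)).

0.44

¬x = 1 − 0.78 = 0.22
x ⊕ x = min(1, 0.78 + 0.78) = min(1, 1.56) = 1.00
¬(x ⊕ x) = 1 − 1.00 = 0.00
¬¬(x ⊕ x) = 1 − 0.00 = 1.00
¬x ≡ ¬¬(x ⊕ x) = 1 − |0.22 − 1.00| = 1 − 0.78 = 0.22
x ≡ (¬x ≡ ¬¬(x ⊕ x)) = 1 − |0.78 − 0.22| = 1 − 0.56 = 0.44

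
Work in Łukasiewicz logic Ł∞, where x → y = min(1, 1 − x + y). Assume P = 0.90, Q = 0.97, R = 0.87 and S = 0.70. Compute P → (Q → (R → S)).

0.96

R → S = min(1, 1 − 0.87 + 0.70) = min(1, 0.83) = 0.83
Q → (R → S) = min(1, 1 − 0.97 + 0.83) = min(1, 0.86) = 0.86
P → (Q → (R → S)) = min(1, 1 − 0.90 + 0.86) = min(1, 0.96) = 0.96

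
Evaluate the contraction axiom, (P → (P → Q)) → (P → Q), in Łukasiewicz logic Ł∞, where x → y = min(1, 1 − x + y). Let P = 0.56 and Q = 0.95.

1.00

P → Q = min(1, 1 − 0.56 + 0.95) = min(1, 1.39) = 1.00
P → (P → Q) = min(1, 1 − 0.56 + 1.00) = min(1, 1.44) = 1.00
(P → (P → Q)) → (P → Q) = min(1, 1 − 1.00 + 1.00) = min(1, 1.00) = 1.00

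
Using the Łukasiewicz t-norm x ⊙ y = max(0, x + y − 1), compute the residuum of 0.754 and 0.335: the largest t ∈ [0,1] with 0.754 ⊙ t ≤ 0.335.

The residuum of the Łukasiewicz t-norm gives the supremum: min(1, 1 − 0.754 + 0.335).
1 − 0.754 + 0.335 = 0.581, so t = min(1, 0.581) = 0.581.
Check: 0.754 ⊙ 0.581 = max(0, 0.335) = 0.335 ≤ 0.335.

0.581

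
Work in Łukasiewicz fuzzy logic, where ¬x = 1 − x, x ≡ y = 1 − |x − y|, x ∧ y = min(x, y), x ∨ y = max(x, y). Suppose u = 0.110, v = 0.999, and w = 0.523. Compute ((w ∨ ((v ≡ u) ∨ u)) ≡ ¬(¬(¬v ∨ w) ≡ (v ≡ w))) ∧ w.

0.523

v ≡ u = 1 − |0.999 − 0.110| = 1 − 0.889 = 0.111
(v ≡ u) ∨ u = max(0.111, 0.110) = 0.111
w ∨ ((v ≡ u) ∨ u) = max(0.523, 0.111) = 0.523
¬v = 1 − 0.999 = 0.001
¬v ∨ w = max(0.001, 0.523) = 0.523
¬(¬v ∨ w) = 1 − 0.523 = 0.477
v ≡ w = 1 − |0.999 − 0.523| = 1 − 0.476 = 0.524
¬(¬v ∨ w) ≡ (v ≡ w) = 1 − |0.477 − 0.524| = 1 − 0.047 = 0.953
¬(¬(¬v ∨ w) ≡ (v ≡ w)) = 1 − 0.953 = 0.047
(w ∨ ((v ≡ u) ∨ u)) ≡ ¬(¬(¬v ∨ w) ≡ (v ≡ w)) = 1 − |0.523 − 0.047| = 1 − 0.476 = 0.524
((w ∨ ((v ≡ u) ∨ u)) ≡ ¬(¬(¬v ∨ w) ≡ (v ≡ w))) ∧ w = min(0.524, 0.523) = 0.523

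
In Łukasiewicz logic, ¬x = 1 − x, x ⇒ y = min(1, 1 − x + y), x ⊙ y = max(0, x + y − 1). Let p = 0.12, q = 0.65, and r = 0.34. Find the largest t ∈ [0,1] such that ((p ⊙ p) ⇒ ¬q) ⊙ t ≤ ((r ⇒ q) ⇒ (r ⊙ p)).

0.00

p ⊙ p = max(0, 0.12 + 0.12 − 1) = max(0, -0.76) = 0.00
¬q = 1 − 0.65 = 0.35
(p ⊙ p) ⇒ ¬q = min(1, 1 − 0.00 + 0.35) = min(1, 1.35) = 1.00
So the left factor is (p ⊙ p) ⇒ ¬q = 1.00.
r ⇒ q = min(1, 1 − 0.34 + 0.65) = min(1, 1.31) = 1.00
r ⊙ p = max(0, 0.34 + 0.12 − 1) = max(0, -0.54) = 0.00
(r ⇒ q) ⇒ (r ⊙ p) = min(1, 1 − 1.00 + 0.00) = min(1, 0.00) = 0.00
So the right-hand bound is (r ⇒ q) ⇒ (r ⊙ p) = 0.00.
The residuum of the Łukasiewicz t-norm gives the supremum: min(1, 1 − 1.00 + 0.00).
1 − 1.00 + 0.00 = 0.00, so t = min(1, 0.00) = 0.00.
Check: 1.00 ⊙ 0.00 = max(0, 0.00) = 0.00 ≤ 0.00.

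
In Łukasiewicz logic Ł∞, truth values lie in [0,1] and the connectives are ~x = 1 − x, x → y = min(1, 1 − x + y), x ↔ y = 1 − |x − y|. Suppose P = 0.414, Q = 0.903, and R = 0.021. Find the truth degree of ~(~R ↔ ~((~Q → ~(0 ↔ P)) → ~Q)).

~R = 1 − 0.021 = 0.979
~Q = 1 − 0.903 = 0.097
0 ↔ P = 1 − |0.000 − 0.414| = 1 − 0.414 = 0.586
~(0 ↔ P) = 1 − 0.586 = 0.414
~Q → ~(0 ↔ P) = min(1, 1 − 0.097 + 0.414) = min(1, 1.317) = 1.000
(~Q → ~(0 ↔ P)) → ~Q = min(1, 1 − 1.000 + 0.097) = min(1, 0.097) = 0.097
~((~Q → ~(0 ↔ P)) → ~Q) = 1 − 0.097 = 0.903
~R ↔ ~((~Q → ~(0 ↔ P)) → ~Q) = 1 − |0.979 − 0.903| = 1 − 0.076 = 0.924
~(~R ↔ ~((~Q → ~(0 ↔ P)) → ~Q)) = 1 − 0.924 = 0.076

0.076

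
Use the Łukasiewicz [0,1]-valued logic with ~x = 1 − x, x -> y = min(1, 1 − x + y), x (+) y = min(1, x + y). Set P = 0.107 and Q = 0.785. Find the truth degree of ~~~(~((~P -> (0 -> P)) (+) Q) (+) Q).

0.215

~P = 1 − 0.107 = 0.893
0 -> P = min(1, 1 − 0.000 + 0.107) = min(1, 1.107) = 1.000
~P -> (0 -> P) = min(1, 1 − 0.893 + 1.000) = min(1, 1.107) = 1.000
(~P -> (0 -> P)) (+) Q = min(1, 1.000 + 0.785) = min(1, 1.785) = 1.000
~((~P -> (0 -> P)) (+) Q) = 1 − 1.000 = 0.000
~((~P -> (0 -> P)) (+) Q) (+) Q = min(1, 0.000 + 0.785) = min(1, 0.785) = 0.785
~(~((~P -> (0 -> P)) (+) Q) (+) Q) = 1 − 0.785 = 0.215
~~(~((~P -> (0 -> P)) (+) Q) (+) Q) = 1 − 0.215 = 0.785
~~~(~((~P -> (0 -> P)) (+) Q) (+) Q) = 1 − 0.785 = 0.215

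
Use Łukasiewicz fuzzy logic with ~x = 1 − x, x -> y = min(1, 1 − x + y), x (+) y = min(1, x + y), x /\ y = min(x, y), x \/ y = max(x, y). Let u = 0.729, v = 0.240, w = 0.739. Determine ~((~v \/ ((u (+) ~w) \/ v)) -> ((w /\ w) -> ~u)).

~v = 1 − 0.240 = 0.760
~w = 1 − 0.739 = 0.261
u (+) ~w = min(1, 0.729 + 0.261) = min(1, 0.990) = 0.990
(u (+) ~w) \/ v = max(0.990, 0.240) = 0.990
~v \/ ((u (+) ~w) \/ v) = max(0.760, 0.990) = 0.990
w /\ w = min(0.739, 0.739) = 0.739
~u = 1 − 0.729 = 0.271
(w /\ w) -> ~u = min(1, 1 − 0.739 + 0.271) = min(1, 0.532) = 0.532
(~v \/ ((u (+) ~w) \/ v)) -> ((w /\ w) -> ~u) = min(1, 1 − 0.990 + 0.532) = min(1, 0.542) = 0.542
~((~v \/ ((u (+) ~w) \/ v)) -> ((w /\ w) -> ~u)) = 1 − 0.542 = 0.458

0.458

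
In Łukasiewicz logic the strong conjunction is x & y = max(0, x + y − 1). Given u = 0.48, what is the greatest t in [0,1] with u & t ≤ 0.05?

The residuum of the Łukasiewicz t-norm gives the supremum: min(1, 1 − 0.48 + 0.05).
1 − 0.48 + 0.05 = 0.57, so t = min(1, 0.57) = 0.57.
Check: 0.48 & 0.57 = max(0, 0.05) = 0.05 ≤ 0.05.

0.57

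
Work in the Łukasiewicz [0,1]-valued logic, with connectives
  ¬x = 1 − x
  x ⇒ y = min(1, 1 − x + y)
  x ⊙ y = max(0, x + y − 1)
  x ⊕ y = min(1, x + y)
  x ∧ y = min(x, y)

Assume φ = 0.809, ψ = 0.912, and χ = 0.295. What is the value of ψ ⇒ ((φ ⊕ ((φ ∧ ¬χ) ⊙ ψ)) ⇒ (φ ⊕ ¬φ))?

¬χ = 1 − 0.295 = 0.705
φ ∧ ¬χ = min(0.809, 0.705) = 0.705
(φ ∧ ¬χ) ⊙ ψ = max(0, 0.705 + 0.912 − 1) = max(0, 0.617) = 0.617
φ ⊕ ((φ ∧ ¬χ) ⊙ ψ) = min(1, 0.809 + 0.617) = min(1, 1.426) = 1.000
¬φ = 1 − 0.809 = 0.191
φ ⊕ ¬φ = min(1, 0.809 + 0.191) = min(1, 1.000) = 1.000
(φ ⊕ ((φ ∧ ¬χ) ⊙ ψ)) ⇒ (φ ⊕ ¬φ) = min(1, 1 − 1.000 + 1.000) = min(1, 1.000) = 1.000
ψ ⇒ ((φ ⊕ ((φ ∧ ¬χ) ⊙ ψ)) ⇒ (φ ⊕ ¬φ)) = min(1, 1 − 0.912 + 1.000) = min(1, 1.088) = 1.000

1.000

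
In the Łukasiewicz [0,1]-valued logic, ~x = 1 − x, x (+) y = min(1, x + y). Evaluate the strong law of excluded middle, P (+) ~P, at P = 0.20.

1.00

~P = 1 − 0.20 = 0.80
P (+) ~P = min(1, 0.20 + 0.80) = min(1, 1.00) = 1.00
(As expected: always 1 in Ł∞ since a ⊕ (1−a) = 1.)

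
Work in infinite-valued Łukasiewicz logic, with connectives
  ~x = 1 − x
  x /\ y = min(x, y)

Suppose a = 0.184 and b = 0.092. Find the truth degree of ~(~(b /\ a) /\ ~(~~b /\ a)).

0.092

b /\ a = min(0.092, 0.184) = 0.092
~(b /\ a) = 1 − 0.092 = 0.908
~b = 1 − 0.092 = 0.908
~~b = 1 − 0.908 = 0.092
~~b /\ a = min(0.092, 0.184) = 0.092
~(~~b /\ a) = 1 − 0.092 = 0.908
~(b /\ a) /\ ~(~~b /\ a) = min(0.908, 0.908) = 0.908
~(~(b /\ a) /\ ~(~~b /\ a)) = 1 − 0.908 = 0.092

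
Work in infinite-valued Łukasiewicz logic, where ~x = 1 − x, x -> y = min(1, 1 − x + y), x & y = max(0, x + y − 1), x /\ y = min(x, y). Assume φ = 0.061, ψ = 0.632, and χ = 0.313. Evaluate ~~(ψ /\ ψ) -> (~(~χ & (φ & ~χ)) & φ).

ψ /\ ψ = min(0.632, 0.632) = 0.632
~(ψ /\ ψ) = 1 − 0.632 = 0.368
~~(ψ /\ ψ) = 1 − 0.368 = 0.632
~χ = 1 − 0.313 = 0.687
φ & ~χ = max(0, 0.061 + 0.687 − 1) = max(0, -0.252) = 0.000
~χ & (φ & ~χ) = max(0, 0.687 + 0.000 − 1) = max(0, -0.313) = 0.000
~(~χ & (φ & ~χ)) = 1 − 0.000 = 1.000
~(~χ & (φ & ~χ)) & φ = max(0, 1.000 + 0.061 − 1) = max(0, 0.061) = 0.061
~~(ψ /\ ψ) -> (~(~χ & (φ & ~χ)) & φ) = min(1, 1 − 0.632 + 0.061) = min(1, 0.429) = 0.429

0.429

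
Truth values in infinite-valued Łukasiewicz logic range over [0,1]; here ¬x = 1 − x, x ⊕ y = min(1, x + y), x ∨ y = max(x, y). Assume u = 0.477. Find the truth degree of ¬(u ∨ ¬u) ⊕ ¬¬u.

0.954

¬u = 1 − 0.477 = 0.523
u ∨ ¬u = max(0.477, 0.523) = 0.523
¬(u ∨ ¬u) = 1 − 0.523 = 0.477
¬¬u = 1 − 0.523 = 0.477
¬(u ∨ ¬u) ⊕ ¬¬u = min(1, 0.477 + 0.477) = min(1, 0.954) = 0.954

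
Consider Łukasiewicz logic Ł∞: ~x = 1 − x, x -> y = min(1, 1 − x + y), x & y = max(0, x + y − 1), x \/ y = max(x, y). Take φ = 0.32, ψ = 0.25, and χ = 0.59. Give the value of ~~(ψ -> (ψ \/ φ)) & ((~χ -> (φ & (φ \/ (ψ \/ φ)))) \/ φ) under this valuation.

ψ \/ φ = max(0.25, 0.32) = 0.32
ψ -> (ψ \/ φ) = min(1, 1 − 0.25 + 0.32) = min(1, 1.07) = 1.00
~(ψ -> (ψ \/ φ)) = 1 − 1.00 = 0.00
~~(ψ -> (ψ \/ φ)) = 1 − 0.00 = 1.00
~χ = 1 − 0.59 = 0.41
φ \/ (ψ \/ φ) = max(0.32, 0.32) = 0.32
φ & (φ \/ (ψ \/ φ)) = max(0, 0.32 + 0.32 − 1) = max(0, -0.36) = 0.00
~χ -> (φ & (φ \/ (ψ \/ φ))) = min(1, 1 − 0.41 + 0.00) = min(1, 0.59) = 0.59
(~χ -> (φ & (φ \/ (ψ \/ φ)))) \/ φ = max(0.59, 0.32) = 0.59
~~(ψ -> (ψ \/ φ)) & ((~χ -> (φ & (φ \/ (ψ \/ φ)))) \/ φ) = max(0, 1.00 + 0.59 − 1) = max(0, 0.59) = 0.59

0.59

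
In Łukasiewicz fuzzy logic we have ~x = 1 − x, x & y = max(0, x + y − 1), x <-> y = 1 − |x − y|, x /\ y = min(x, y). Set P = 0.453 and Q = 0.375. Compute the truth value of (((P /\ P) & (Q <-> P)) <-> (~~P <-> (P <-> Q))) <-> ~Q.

0.781

P /\ P = min(0.453, 0.453) = 0.453
Q <-> P = 1 − |0.375 − 0.453| = 1 − 0.078 = 0.922
(P /\ P) & (Q <-> P) = max(0, 0.453 + 0.922 − 1) = max(0, 0.375) = 0.375
~P = 1 − 0.453 = 0.547
~~P = 1 − 0.547 = 0.453
P <-> Q = 1 − |0.453 − 0.375| = 1 − 0.078 = 0.922
~~P <-> (P <-> Q) = 1 − |0.453 − 0.922| = 1 − 0.469 = 0.531
((P /\ P) & (Q <-> P)) <-> (~~P <-> (P <-> Q)) = 1 − |0.375 − 0.531| = 1 − 0.156 = 0.844
~Q = 1 − 0.375 = 0.625
(((P /\ P) & (Q <-> P)) <-> (~~P <-> (P <-> Q))) <-> ~Q = 1 − |0.844 − 0.625| = 1 − 0.219 = 0.781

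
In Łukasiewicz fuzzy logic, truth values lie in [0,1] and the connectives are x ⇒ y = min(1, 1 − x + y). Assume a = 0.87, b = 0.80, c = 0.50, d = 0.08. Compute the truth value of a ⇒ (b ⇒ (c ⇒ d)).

c ⇒ d = min(1, 1 − 0.50 + 0.08) = min(1, 0.58) = 0.58
b ⇒ (c ⇒ d) = min(1, 1 − 0.80 + 0.58) = min(1, 0.78) = 0.78
a ⇒ (b ⇒ (c ⇒ d)) = min(1, 1 − 0.87 + 0.78) = min(1, 0.91) = 0.91

0.91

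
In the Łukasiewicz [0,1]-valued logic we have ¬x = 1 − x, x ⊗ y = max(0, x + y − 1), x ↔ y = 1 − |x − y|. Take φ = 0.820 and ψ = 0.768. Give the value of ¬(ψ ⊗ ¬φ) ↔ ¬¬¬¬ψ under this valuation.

0.768

¬φ = 1 − 0.820 = 0.180
ψ ⊗ ¬φ = max(0, 0.768 + 0.180 − 1) = max(0, -0.052) = 0.000
¬(ψ ⊗ ¬φ) = 1 − 0.000 = 1.000
¬ψ = 1 − 0.768 = 0.232
¬¬ψ = 1 − 0.232 = 0.768
¬¬¬ψ = 1 − 0.768 = 0.232
¬¬¬¬ψ = 1 − 0.232 = 0.768
¬(ψ ⊗ ¬φ) ↔ ¬¬¬¬ψ = 1 − |1.000 − 0.768| = 1 − 0.232 = 0.768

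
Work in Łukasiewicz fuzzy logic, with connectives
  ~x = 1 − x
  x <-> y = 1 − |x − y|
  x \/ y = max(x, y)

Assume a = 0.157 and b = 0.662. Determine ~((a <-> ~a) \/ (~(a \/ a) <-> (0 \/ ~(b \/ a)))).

0.505

~a = 1 − 0.157 = 0.843
a <-> ~a = 1 − |0.157 − 0.843| = 1 − 0.686 = 0.314
a \/ a = max(0.157, 0.157) = 0.157
~(a \/ a) = 1 − 0.157 = 0.843
b \/ a = max(0.662, 0.157) = 0.662
~(b \/ a) = 1 − 0.662 = 0.338
0 \/ ~(b \/ a) = max(0.000, 0.338) = 0.338
~(a \/ a) <-> (0 \/ ~(b \/ a)) = 1 − |0.843 − 0.338| = 1 − 0.505 = 0.495
(a <-> ~a) \/ (~(a \/ a) <-> (0 \/ ~(b \/ a))) = max(0.314, 0.495) = 0.495
~((a <-> ~a) \/ (~(a \/ a) <-> (0 \/ ~(b \/ a)))) = 1 − 0.495 = 0.505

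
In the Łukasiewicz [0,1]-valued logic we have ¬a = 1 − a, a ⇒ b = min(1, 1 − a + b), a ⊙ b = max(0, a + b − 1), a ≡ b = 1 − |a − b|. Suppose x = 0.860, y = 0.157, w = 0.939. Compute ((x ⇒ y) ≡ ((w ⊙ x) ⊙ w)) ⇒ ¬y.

1.000

x ⇒ y = min(1, 1 − 0.860 + 0.157) = min(1, 0.297) = 0.297
w ⊙ x = max(0, 0.939 + 0.860 − 1) = max(0, 0.799) = 0.799
(w ⊙ x) ⊙ w = max(0, 0.799 + 0.939 − 1) = max(0, 0.738) = 0.738
(x ⇒ y) ≡ ((w ⊙ x) ⊙ w) = 1 − |0.297 − 0.738| = 1 − 0.441 = 0.559
¬y = 1 − 0.157 = 0.843
((x ⇒ y) ≡ ((w ⊙ x) ⊙ w)) ⇒ ¬y = min(1, 1 − 0.559 + 0.843) = min(1, 1.284) = 1.000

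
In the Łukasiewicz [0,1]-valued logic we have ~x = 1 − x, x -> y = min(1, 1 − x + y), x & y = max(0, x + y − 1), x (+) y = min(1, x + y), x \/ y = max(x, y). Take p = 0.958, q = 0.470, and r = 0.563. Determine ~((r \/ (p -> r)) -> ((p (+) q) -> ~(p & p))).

0.521

p -> r = min(1, 1 − 0.958 + 0.563) = min(1, 0.605) = 0.605
r \/ (p -> r) = max(0.563, 0.605) = 0.605
p (+) q = min(1, 0.958 + 0.470) = min(1, 1.428) = 1.000
p & p = max(0, 0.958 + 0.958 − 1) = max(0, 0.916) = 0.916
~(p & p) = 1 − 0.916 = 0.084
(p (+) q) -> ~(p & p) = min(1, 1 − 1.000 + 0.084) = min(1, 0.084) = 0.084
(r \/ (p -> r)) -> ((p (+) q) -> ~(p & p)) = min(1, 1 − 0.605 + 0.084) = min(1, 0.479) = 0.479
~((r \/ (p -> r)) -> ((p (+) q) -> ~(p & p))) = 1 − 0.479 = 0.521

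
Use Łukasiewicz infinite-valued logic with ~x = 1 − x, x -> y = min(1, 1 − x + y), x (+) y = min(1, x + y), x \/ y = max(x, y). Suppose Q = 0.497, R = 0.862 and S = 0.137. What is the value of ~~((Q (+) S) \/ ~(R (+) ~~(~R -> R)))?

Q (+) S = min(1, 0.497 + 0.137) = min(1, 0.634) = 0.634
~R = 1 − 0.862 = 0.138
~R -> R = min(1, 1 − 0.138 + 0.862) = min(1, 1.724) = 1.000
~(~R -> R) = 1 − 1.000 = 0.000
~~(~R -> R) = 1 − 0.000 = 1.000
R (+) ~~(~R -> R) = min(1, 0.862 + 1.000) = min(1, 1.862) = 1.000
~(R (+) ~~(~R -> R)) = 1 − 1.000 = 0.000
(Q (+) S) \/ ~(R (+) ~~(~R -> R)) = max(0.634, 0.000) = 0.634
~((Q (+) S) \/ ~(R (+) ~~(~R -> R))) = 1 − 0.634 = 0.366
~~((Q (+) S) \/ ~(R (+) ~~(~R -> R))) = 1 − 0.366 = 0.634

0.634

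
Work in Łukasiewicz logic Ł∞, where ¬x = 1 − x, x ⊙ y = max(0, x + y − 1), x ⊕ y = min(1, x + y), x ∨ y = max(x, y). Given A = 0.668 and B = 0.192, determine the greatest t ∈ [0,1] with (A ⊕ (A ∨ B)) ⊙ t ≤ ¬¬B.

A ∨ B = max(0.668, 0.192) = 0.668
A ⊕ (A ∨ B) = min(1, 0.668 + 0.668) = min(1, 1.336) = 1.000
So the left factor is A ⊕ (A ∨ B) = 1.000.
¬B = 1 − 0.192 = 0.808
¬¬B = 1 − 0.808 = 0.192
So the right-hand bound is ¬¬B = 0.192.
The residuum of the Łukasiewicz t-norm gives the supremum: min(1, 1 − 1.000 + 0.192).
1 − 1.000 + 0.192 = 0.192, so t = min(1, 0.192) = 0.192.
Check: 1.000 ⊙ 0.192 = max(0, 0.192) = 0.192 ≤ 0.192.

0.192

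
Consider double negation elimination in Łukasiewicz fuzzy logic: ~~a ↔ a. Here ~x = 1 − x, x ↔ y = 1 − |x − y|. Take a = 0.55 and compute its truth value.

~a = 1 − 0.55 = 0.45
~~a = 1 − 0.45 = 0.55
~~a ↔ a = 1 − |0.55 − 0.55| = 1 − 0.00 = 1.00
(As expected: always 1 in Ł∞ since negation is involutive.)

1.00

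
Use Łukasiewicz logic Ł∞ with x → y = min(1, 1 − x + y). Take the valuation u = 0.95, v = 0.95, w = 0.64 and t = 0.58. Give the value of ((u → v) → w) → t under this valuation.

0.94

u → v = min(1, 1 − 0.95 + 0.95) = min(1, 1.00) = 1.00
(u → v) → w = min(1, 1 − 1.00 + 0.64) = min(1, 0.64) = 0.64
((u → v) → w) → t = min(1, 1 − 0.64 + 0.58) = min(1, 0.94) = 0.94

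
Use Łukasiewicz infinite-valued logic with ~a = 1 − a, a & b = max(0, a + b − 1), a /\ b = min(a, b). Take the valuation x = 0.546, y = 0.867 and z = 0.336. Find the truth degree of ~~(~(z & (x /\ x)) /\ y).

x /\ x = min(0.546, 0.546) = 0.546
z & (x /\ x) = max(0, 0.336 + 0.546 − 1) = max(0, -0.118) = 0.000
~(z & (x /\ x)) = 1 − 0.000 = 1.000
~(z & (x /\ x)) /\ y = min(1.000, 0.867) = 0.867
~(~(z & (x /\ x)) /\ y) = 1 − 0.867 = 0.133
~~(~(z & (x /\ x)) /\ y) = 1 − 0.133 = 0.867

0.867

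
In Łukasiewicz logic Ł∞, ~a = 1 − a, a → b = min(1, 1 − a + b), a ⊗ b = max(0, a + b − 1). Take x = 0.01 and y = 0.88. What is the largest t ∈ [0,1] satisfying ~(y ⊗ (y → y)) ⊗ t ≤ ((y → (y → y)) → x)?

y → y = min(1, 1 − 0.88 + 0.88) = min(1, 1.00) = 1.00
y ⊗ (y → y) = max(0, 0.88 + 1.00 − 1) = max(0, 0.88) = 0.88
~(y ⊗ (y → y)) = 1 − 0.88 = 0.12
So the left factor is ~(y ⊗ (y → y)) = 0.12.
y → (y → y) = min(1, 1 − 0.88 + 1.00) = min(1, 1.12) = 1.00
(y → (y → y)) → x = min(1, 1 − 1.00 + 0.01) = min(1, 0.01) = 0.01
So the right-hand bound is (y → (y → y)) → x = 0.01.
The residuum of the Łukasiewicz t-norm gives the supremum: min(1, 1 − 0.12 + 0.01).
1 − 0.12 + 0.01 = 0.89, so t = min(1, 0.89) = 0.89.
Check: 0.12 ⊗ 0.89 = max(0, 0.01) = 0.01 ≤ 0.01.

0.89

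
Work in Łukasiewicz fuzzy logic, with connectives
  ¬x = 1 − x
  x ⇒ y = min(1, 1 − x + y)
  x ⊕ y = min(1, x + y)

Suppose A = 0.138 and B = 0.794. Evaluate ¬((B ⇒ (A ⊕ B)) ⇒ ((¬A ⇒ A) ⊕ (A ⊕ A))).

A ⊕ B = min(1, 0.138 + 0.794) = min(1, 0.932) = 0.932
B ⇒ (A ⊕ B) = min(1, 1 − 0.794 + 0.932) = min(1, 1.138) = 1.000
¬A = 1 − 0.138 = 0.862
¬A ⇒ A = min(1, 1 − 0.862 + 0.138) = min(1, 0.276) = 0.276
A ⊕ A = min(1, 0.138 + 0.138) = min(1, 0.276) = 0.276
(¬A ⇒ A) ⊕ (A ⊕ A) = min(1, 0.276 + 0.276) = min(1, 0.552) = 0.552
(B ⇒ (A ⊕ B)) ⇒ ((¬A ⇒ A) ⊕ (A ⊕ A)) = min(1, 1 − 1.000 + 0.552) = min(1, 0.552) = 0.552
¬((B ⇒ (A ⊕ B)) ⇒ ((¬A ⇒ A) ⊕ (A ⊕ A))) = 1 − 0.552 = 0.448

0.448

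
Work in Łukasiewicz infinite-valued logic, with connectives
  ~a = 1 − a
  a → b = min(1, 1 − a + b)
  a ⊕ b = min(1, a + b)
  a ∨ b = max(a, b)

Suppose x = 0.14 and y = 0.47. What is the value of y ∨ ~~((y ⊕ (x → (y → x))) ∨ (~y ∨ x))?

1.00

y → x = min(1, 1 − 0.47 + 0.14) = min(1, 0.67) = 0.67
x → (y → x) = min(1, 1 − 0.14 + 0.67) = min(1, 1.53) = 1.00
y ⊕ (x → (y → x)) = min(1, 0.47 + 1.00) = min(1, 1.47) = 1.00
~y = 1 − 0.47 = 0.53
~y ∨ x = max(0.53, 0.14) = 0.53
(y ⊕ (x → (y → x))) ∨ (~y ∨ x) = max(1.00, 0.53) = 1.00
~((y ⊕ (x → (y → x))) ∨ (~y ∨ x)) = 1 − 1.00 = 0.00
~~((y ⊕ (x → (y → x))) ∨ (~y ∨ x)) = 1 − 0.00 = 1.00
y ∨ ~~((y ⊕ (x → (y → x))) ∨ (~y ∨ x)) = max(0.47, 1.00) = 1.00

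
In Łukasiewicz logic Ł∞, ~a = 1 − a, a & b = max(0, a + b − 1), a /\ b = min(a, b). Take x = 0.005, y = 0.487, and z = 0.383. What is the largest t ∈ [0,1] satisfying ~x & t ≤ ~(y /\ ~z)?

0.518

~x = 1 − 0.005 = 0.995
So the left factor is ~x = 0.995.
~z = 1 − 0.383 = 0.617
y /\ ~z = min(0.487, 0.617) = 0.487
~(y /\ ~z) = 1 − 0.487 = 0.513
So the right-hand bound is ~(y /\ ~z) = 0.513.
The residuum of the Łukasiewicz t-norm gives the supremum: min(1, 1 − 0.995 + 0.513).
1 − 0.995 + 0.513 = 0.518, so t = min(1, 0.518) = 0.518.
Check: 0.995 & 0.518 = max(0, 0.513) = 0.513 ≤ 0.513.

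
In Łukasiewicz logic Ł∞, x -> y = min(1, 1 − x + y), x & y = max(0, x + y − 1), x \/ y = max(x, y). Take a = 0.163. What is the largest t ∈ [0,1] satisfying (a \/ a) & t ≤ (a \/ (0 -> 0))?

1.000

a \/ a = max(0.163, 0.163) = 0.163
So the left factor is a \/ a = 0.163.
0 -> 0 = min(1, 1 − 0.000 + 0.000) = min(1, 1.000) = 1.000
a \/ (0 -> 0) = max(0.163, 1.000) = 1.000
So the right-hand bound is a \/ (0 -> 0) = 1.000.
The residuum of the Łukasiewicz t-norm gives the supremum: min(1, 1 − 0.163 + 1.000).
1 − 0.163 + 1.000 = 1.837, so t = min(1, 1.837) = 1.000.
Check: 0.163 & 1.000 = max(0, 0.163) = 0.163 ≤ 1.000.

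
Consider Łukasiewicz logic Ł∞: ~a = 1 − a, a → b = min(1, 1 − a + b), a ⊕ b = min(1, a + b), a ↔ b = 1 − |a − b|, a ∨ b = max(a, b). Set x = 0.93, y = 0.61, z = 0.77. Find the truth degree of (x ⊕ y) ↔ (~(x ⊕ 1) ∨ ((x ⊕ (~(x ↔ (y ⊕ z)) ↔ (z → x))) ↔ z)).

x ⊕ y = min(1, 0.93 + 0.61) = min(1, 1.54) = 1.00
x ⊕ 1 = min(1, 0.93 + 1.00) = min(1, 1.93) = 1.00
~(x ⊕ 1) = 1 − 1.00 = 0.00
y ⊕ z = min(1, 0.61 + 0.77) = min(1, 1.38) = 1.00
x ↔ (y ⊕ z) = 1 − |0.93 − 1.00| = 1 − 0.07 = 0.93
~(x ↔ (y ⊕ z)) = 1 − 0.93 = 0.07
z → x = min(1, 1 − 0.77 + 0.93) = min(1, 1.16) = 1.00
~(x ↔ (y ⊕ z)) ↔ (z → x) = 1 − |0.07 − 1.00| = 1 − 0.93 = 0.07
x ⊕ (~(x ↔ (y ⊕ z)) ↔ (z → x)) = min(1, 0.93 + 0.07) = min(1, 1.00) = 1.00
(x ⊕ (~(x ↔ (y ⊕ z)) ↔ (z → x))) ↔ z = 1 − |1.00 − 0.77| = 1 − 0.23 = 0.77
~(x ⊕ 1) ∨ ((x ⊕ (~(x ↔ (y ⊕ z)) ↔ (z → x))) ↔ z) = max(0.00, 0.77) = 0.77
(x ⊕ y) ↔ (~(x ⊕ 1) ∨ ((x ⊕ (~(x ↔ (y ⊕ z)) ↔ (z → x))) ↔ z)) = 1 − |1.00 − 0.77| = 1 − 0.23 = 0.77

0.77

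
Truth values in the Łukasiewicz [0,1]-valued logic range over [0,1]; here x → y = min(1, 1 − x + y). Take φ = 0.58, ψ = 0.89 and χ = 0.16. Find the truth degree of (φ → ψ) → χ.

0.16

φ → ψ = min(1, 1 − 0.58 + 0.89) = min(1, 1.31) = 1.00
(φ → ψ) → χ = min(1, 1 − 1.00 + 0.16) = min(1, 0.16) = 0.16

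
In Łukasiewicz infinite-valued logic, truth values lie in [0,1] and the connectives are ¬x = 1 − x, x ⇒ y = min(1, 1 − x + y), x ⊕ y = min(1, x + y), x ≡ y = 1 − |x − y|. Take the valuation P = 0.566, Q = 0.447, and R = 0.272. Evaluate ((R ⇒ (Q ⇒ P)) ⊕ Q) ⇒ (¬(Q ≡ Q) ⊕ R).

Q ⇒ P = min(1, 1 − 0.447 + 0.566) = min(1, 1.119) = 1.000
R ⇒ (Q ⇒ P) = min(1, 1 − 0.272 + 1.000) = min(1, 1.728) = 1.000
(R ⇒ (Q ⇒ P)) ⊕ Q = min(1, 1.000 + 0.447) = min(1, 1.447) = 1.000
Q ≡ Q = 1 − |0.447 − 0.447| = 1 − 0.000 = 1.000
¬(Q ≡ Q) = 1 − 1.000 = 0.000
¬(Q ≡ Q) ⊕ R = min(1, 0.000 + 0.272) = min(1, 0.272) = 0.272
((R ⇒ (Q ⇒ P)) ⊕ Q) ⇒ (¬(Q ≡ Q) ⊕ R) = min(1, 1 − 1.000 + 0.272) = min(1, 0.272) = 0.272

0.272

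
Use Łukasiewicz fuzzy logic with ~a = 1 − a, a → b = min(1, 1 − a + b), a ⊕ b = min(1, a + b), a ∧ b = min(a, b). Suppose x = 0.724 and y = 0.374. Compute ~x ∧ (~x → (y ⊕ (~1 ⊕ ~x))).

0.276

~x = 1 − 0.724 = 0.276
~1 = 1 − 1.000 = 0.000
~1 ⊕ ~x = min(1, 0.000 + 0.276) = min(1, 0.276) = 0.276
y ⊕ (~1 ⊕ ~x) = min(1, 0.374 + 0.276) = min(1, 0.650) = 0.650
~x → (y ⊕ (~1 ⊕ ~x)) = min(1, 1 − 0.276 + 0.650) = min(1, 1.374) = 1.000
~x ∧ (~x → (y ⊕ (~1 ⊕ ~x))) = min(0.276, 1.000) = 0.276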